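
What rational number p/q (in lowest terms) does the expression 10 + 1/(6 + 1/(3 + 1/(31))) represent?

6044/595

Start with 31.
3 + 1/(31/1) = 3 + 1/31 = 94/31
6 + 1/(94/31) = 6 + 31/94 = 595/94
10 + 1/(595/94) = 10 + 94/595 = 6044/595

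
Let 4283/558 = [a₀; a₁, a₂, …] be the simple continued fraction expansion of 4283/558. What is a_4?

15

4283 = 7·558 + 377, so a_0 = 7
558 = 1·377 + 181, so a_1 = 1
377 = 2·181 + 15, so a_2 = 2
181 = 12·15 + 1, so a_3 = 12
15 = 15·1 + 0, so a_4 = 15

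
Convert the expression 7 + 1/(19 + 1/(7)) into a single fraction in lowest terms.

945/134

Start with 7.
19 + 1/(7/1) = 19 + 1/7 = 134/7
7 + 1/(134/7) = 7 + 7/134 = 945/134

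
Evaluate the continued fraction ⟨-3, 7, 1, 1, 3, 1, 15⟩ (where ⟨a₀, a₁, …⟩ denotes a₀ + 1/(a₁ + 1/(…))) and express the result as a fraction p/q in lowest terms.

Compute successive convergents:
a_0 = -3: -3/1
a_1 = 7: -20/7
a_2 = 1: -23/8
a_3 = 1: -43/15
a_4 = 3: -152/53
a_5 = 1: -195/68
a_6 = 15: -3077/1073

-3077/1073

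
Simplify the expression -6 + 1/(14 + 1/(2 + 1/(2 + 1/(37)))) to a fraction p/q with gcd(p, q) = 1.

-15971/2693

Starting at the tail and folding back:
Start with 37.
2 + 1/(37/1) = 2 + 1/37 = 75/37
2 + 1/(75/37) = 2 + 37/75 = 187/75
14 + 1/(187/75) = 14 + 75/187 = 2693/187
-6 + 1/(2693/187) = -6 + 187/2693 = -15971/2693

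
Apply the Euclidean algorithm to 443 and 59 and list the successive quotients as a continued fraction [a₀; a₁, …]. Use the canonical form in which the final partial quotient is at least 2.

[7; 1, 1, 29]

443 = 7·59 + 30, so a_0 = 7
59 = 1·30 + 29, so a_1 = 1
30 = 1·29 + 1, so a_2 = 1
29 = 29·1 + 0, so a_3 = 29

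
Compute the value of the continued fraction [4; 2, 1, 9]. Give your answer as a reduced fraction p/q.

126/29

a_0 = 4: 4/1
a_1 = 2: 9/2
a_2 = 1: 13/3
a_3 = 9: 126/29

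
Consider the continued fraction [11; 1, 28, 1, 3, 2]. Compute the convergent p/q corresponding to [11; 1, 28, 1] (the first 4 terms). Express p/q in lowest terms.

Start with 1.
28 + 1/(1/1) = 28 + 1/1 = 29/1
1 + 1/(29/1) = 1 + 1/29 = 30/29
11 + 1/(30/29) = 11 + 29/30 = 359/30

359/30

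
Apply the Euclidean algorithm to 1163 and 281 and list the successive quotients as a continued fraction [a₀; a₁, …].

1163 = 4·281 + 39, so a_0 = 4
281 = 7·39 + 8, so a_1 = 7
39 = 4·8 + 7, so a_2 = 4
8 = 1·7 + 1, so a_3 = 1
7 = 7·1 + 0, so a_4 = 7

[4; 7, 4, 1, 7]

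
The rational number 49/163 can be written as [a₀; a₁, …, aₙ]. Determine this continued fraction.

[0; 3, 3, 16]

49 = 0·163 + 49, so a_0 = 0
163 = 3·49 + 16, so a_1 = 3
49 = 3·16 + 1, so a_2 = 3
16 = 16·1 + 0, so a_3 = 16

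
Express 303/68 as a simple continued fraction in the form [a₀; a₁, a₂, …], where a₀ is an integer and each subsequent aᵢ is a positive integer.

[4; 2, 5, 6]

303 ÷ 68 → quotient 4, remainder 31
68 ÷ 31 → quotient 2, remainder 6
31 ÷ 6 → quotient 5, remainder 1
6 ÷ 1 → quotient 6, remainder 0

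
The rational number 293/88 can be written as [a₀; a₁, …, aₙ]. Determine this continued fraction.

293 ÷ 88 → quotient 3, remainder 29
88 ÷ 29 → quotient 3, remainder 1
29 ÷ 1 → quotient 29, remainder 0

[3; 3, 29]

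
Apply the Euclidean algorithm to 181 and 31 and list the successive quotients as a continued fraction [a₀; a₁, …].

[5; 1, 5, 5]

Repeatedly divide and take the remainder:
⌊181/31⌋ = 5, remainder 26
⌊31/26⌋ = 1, remainder 5
⌊26/5⌋ = 5, remainder 1
⌊5/1⌋ = 5, remainder 0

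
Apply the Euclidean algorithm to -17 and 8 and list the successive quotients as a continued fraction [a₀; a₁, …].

[-3; 1, 7]

Repeatedly divide and take the remainder:
-17 ÷ 8 → quotient -3, remainder 7
8 ÷ 7 → quotient 1, remainder 1
7 ÷ 1 → quotient 7, remainder 0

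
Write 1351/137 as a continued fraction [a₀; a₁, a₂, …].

[9; 1, 6, 4, 1, 3]

⌊1351/137⌋ = 9, remainder 118
⌊137/118⌋ = 1, remainder 19
⌊118/19⌋ = 6, remainder 4
⌊19/4⌋ = 4, remainder 3
⌊4/3⌋ = 1, remainder 1
⌊3/1⌋ = 3, remainder 0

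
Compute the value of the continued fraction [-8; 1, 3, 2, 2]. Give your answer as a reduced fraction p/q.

Work from the innermost term outward:
Start with 2.
2 + 1/(2/1) = 2 + 1/2 = 5/2
3 + 1/(5/2) = 3 + 2/5 = 17/5
1 + 1/(17/5) = 1 + 5/17 = 22/17
-8 + 1/(22/17) = -8 + 17/22 = -159/22

-159/22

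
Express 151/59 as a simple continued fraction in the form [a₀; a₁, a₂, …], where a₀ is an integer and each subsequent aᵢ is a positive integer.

[2; 1, 1, 3, 1, 2, 2]

Apply division with remainder until the remainder is 0:
⌊151/59⌋ = 2, remainder 33
⌊59/33⌋ = 1, remainder 26
⌊33/26⌋ = 1, remainder 7
⌊26/7⌋ = 3, remainder 5
⌊7/5⌋ = 1, remainder 2
⌊5/2⌋ = 2, remainder 1
⌊2/1⌋ = 2, remainder 0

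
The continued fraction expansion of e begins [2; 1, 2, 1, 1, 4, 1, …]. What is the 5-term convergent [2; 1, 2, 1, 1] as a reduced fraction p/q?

19/7

a_0 = 2: 2/1
a_1 = 1: 3/1
a_2 = 2: 8/3
a_3 = 1: 11/4
a_4 = 1: 19/7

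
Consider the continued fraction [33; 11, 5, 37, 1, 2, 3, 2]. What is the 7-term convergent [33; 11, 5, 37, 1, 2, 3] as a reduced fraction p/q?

a_0 = 33: 33/1
a_1 = 11: 364/11
a_2 = 5: 1853/56
a_3 = 37: 68925/2083
a_4 = 1: 70778/2139
a_5 = 2: 210481/6361
a_6 = 3: 702221/21222

702221/21222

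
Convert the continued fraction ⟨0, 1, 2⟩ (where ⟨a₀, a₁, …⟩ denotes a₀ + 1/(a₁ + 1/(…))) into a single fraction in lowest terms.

2/3

Start with 2.
1 + 1/(2/1) = 1 + 1/2 = 3/2
0 + 1/(3/2) = 0 + 2/3 = 2/3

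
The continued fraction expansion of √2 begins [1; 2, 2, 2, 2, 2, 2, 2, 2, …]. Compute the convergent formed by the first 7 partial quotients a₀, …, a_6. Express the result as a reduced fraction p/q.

Start with 2.
2 + 1/(2/1) = 2 + 1/2 = 5/2
2 + 1/(5/2) = 2 + 2/5 = 12/5
2 + 1/(12/5) = 2 + 5/12 = 29/12
2 + 1/(29/12) = 2 + 12/29 = 70/29
2 + 1/(70/29) = 2 + 29/70 = 169/70
1 + 1/(169/70) = 1 + 70/169 = 239/169

239/169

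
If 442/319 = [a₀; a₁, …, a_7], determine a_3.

⌊442/319⌋ = 1, remainder 123
⌊319/123⌋ = 2, remainder 73
⌊123/73⌋ = 1, remainder 50
⌊73/50⌋ = 1, remainder 23

1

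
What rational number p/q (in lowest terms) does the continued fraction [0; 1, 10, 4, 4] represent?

174/191

Starting at the tail and folding back:
Start with 4.
4 + 1/(4/1) = 4 + 1/4 = 17/4
10 + 1/(17/4) = 10 + 4/17 = 174/17
1 + 1/(174/17) = 1 + 17/174 = 191/174
0 + 1/(191/174) = 0 + 174/191 = 174/191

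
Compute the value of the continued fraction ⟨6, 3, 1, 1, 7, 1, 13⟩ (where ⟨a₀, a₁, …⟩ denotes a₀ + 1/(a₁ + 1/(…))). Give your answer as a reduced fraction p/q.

5234/833

Build up convergents one term at a time:
a_0 = 6: 6/1
a_1 = 3: 19/3
a_2 = 1: 25/4
a_3 = 1: 44/7
a_4 = 7: 333/53
a_5 = 1: 377/60
a_6 = 13: 5234/833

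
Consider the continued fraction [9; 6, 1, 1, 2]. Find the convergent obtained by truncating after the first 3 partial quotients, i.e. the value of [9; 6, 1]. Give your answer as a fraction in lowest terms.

64/7

Work from the innermost term outward:
Start with 1.
6 + 1/(1/1) = 6 + 1/1 = 7/1
9 + 1/(7/1) = 9 + 1/7 = 64/7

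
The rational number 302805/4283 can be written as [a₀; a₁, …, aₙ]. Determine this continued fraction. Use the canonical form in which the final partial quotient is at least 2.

302805 ÷ 4283 → quotient 70, remainder 2995
4283 ÷ 2995 → quotient 1, remainder 1288
2995 ÷ 1288 → quotient 2, remainder 419
1288 ÷ 419 → quotient 3, remainder 31
419 ÷ 31 → quotient 13, remainder 16
31 ÷ 16 → quotient 1, remainder 15
16 ÷ 15 → quotient 1, remainder 1
15 ÷ 1 → quotient 15, remainder 0

[70; 1, 2, 3, 13, 1, 1, 15]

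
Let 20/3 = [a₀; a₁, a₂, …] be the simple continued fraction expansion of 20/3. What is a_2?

2

20 ÷ 3 → quotient 6, remainder 2
3 ÷ 2 → quotient 1, remainder 1
2 ÷ 1 → quotient 2, remainder 0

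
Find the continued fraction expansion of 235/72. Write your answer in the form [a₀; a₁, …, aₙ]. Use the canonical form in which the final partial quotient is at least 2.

[3; 3, 1, 3, 1, 3]

Repeatedly divide and take the remainder:
235 ÷ 72 → quotient 3, remainder 19
72 ÷ 19 → quotient 3, remainder 15
19 ÷ 15 → quotient 1, remainder 4
15 ÷ 4 → quotient 3, remainder 3
4 ÷ 3 → quotient 1, remainder 1
3 ÷ 1 → quotient 3, remainder 0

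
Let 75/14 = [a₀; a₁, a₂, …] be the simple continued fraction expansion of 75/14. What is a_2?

Run the Euclidean algorithm, recording each quotient:
⌊75/14⌋ = 5, remainder 5
⌊14/5⌋ = 2, remainder 4
⌊5/4⌋ = 1, remainder 1

1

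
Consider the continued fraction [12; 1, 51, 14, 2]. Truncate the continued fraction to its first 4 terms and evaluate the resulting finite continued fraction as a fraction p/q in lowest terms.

a_0 = 12: 12/1
a_1 = 1: 13/1
a_2 = 51: 675/52
a_3 = 14: 9463/729

9463/729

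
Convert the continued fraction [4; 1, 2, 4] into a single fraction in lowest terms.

61/13

Work from the innermost term outward:
Start with 4.
2 + 1/(4/1) = 2 + 1/4 = 9/4
1 + 1/(9/4) = 1 + 4/9 = 13/9
4 + 1/(13/9) = 4 + 9/13 = 61/13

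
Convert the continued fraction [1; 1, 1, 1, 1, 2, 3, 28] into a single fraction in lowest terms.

2009/1245

Build up convergents one term at a time:
a_0 = 1: 1/1
a_1 = 1: 2/1
a_2 = 1: 3/2
a_3 = 1: 5/3
a_4 = 1: 8/5
a_5 = 2: 21/13
a_6 = 3: 71/44
a_7 = 28: 2009/1245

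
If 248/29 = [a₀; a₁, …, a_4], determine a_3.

4

⌊248/29⌋ = 8, remainder 16
⌊29/16⌋ = 1, remainder 13
⌊16/13⌋ = 1, remainder 3
⌊13/3⌋ = 4, remainder 1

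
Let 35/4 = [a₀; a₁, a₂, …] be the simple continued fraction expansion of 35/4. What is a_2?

Apply division with remainder until the remainder is 0:
35 ÷ 4 → quotient 8, remainder 3
4 ÷ 3 → quotient 1, remainder 1
3 ÷ 1 → quotient 3, remainder 0

3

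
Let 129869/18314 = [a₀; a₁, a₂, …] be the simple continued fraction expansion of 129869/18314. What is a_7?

129869 ÷ 18314 → quotient 7, remainder 1671
18314 ÷ 1671 → quotient 10, remainder 1604
1671 ÷ 1604 → quotient 1, remainder 67
1604 ÷ 67 → quotient 23, remainder 63
67 ÷ 63 → quotient 1, remainder 4
63 ÷ 4 → quotient 15, remainder 3
4 ÷ 3 → quotient 1, remainder 1
3 ÷ 1 → quotient 3, remainder 0

3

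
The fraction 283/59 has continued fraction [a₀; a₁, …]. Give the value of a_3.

1

283 = 4·59 + 47, so a_0 = 4
59 = 1·47 + 12, so a_1 = 1
47 = 3·12 + 11, so a_2 = 3
12 = 1·11 + 1, so a_3 = 1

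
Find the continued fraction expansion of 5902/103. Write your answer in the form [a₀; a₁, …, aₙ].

[57; 3, 3, 10]

⌊5902/103⌋ = 57, remainder 31
⌊103/31⌋ = 3, remainder 10
⌊31/10⌋ = 3, remainder 1
⌊10/1⌋ = 10, remainder 0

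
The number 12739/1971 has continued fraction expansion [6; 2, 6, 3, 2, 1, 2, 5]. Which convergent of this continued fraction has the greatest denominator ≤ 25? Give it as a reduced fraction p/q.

a_0 = 6: 6/1  (≤ bound)
a_1 = 2: 13/2  (≤ bound)
a_2 = 6: 84/13  (≤ bound)
a_3 = 3: 265/41  (> 25, stop)

84/13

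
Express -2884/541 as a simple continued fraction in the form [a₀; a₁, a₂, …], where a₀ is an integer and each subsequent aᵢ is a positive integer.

-2884 ÷ 541 → quotient -6, remainder 362
541 ÷ 362 → quotient 1, remainder 179
362 ÷ 179 → quotient 2, remainder 4
179 ÷ 4 → quotient 44, remainder 3
4 ÷ 3 → quotient 1, remainder 1
3 ÷ 1 → quotient 3, remainder 0

[-6; 1, 2, 44, 1, 3]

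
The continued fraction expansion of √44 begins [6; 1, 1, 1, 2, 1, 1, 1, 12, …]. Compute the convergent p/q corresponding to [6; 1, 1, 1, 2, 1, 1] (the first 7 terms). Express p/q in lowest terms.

126/19

Use the convergent recurrence hₖ = aₖ·hₖ₋₁ + hₖ₋₂ (and likewise for the denominators kₖ):
a_0 = 6: 6/1
a_1 = 1: 7/1
a_2 = 1: 13/2
a_3 = 1: 20/3
a_4 = 2: 53/8
a_5 = 1: 73/11
a_6 = 1: 126/19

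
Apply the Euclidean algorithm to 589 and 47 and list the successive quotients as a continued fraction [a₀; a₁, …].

Apply division with remainder until the remainder is 0:
589 = 12·47 + 25, so a_0 = 12
47 = 1·25 + 22, so a_1 = 1
25 = 1·22 + 3, so a_2 = 1
22 = 7·3 + 1, so a_3 = 7
3 = 3·1 + 0, so a_4 = 3

[12; 1, 1, 7, 3]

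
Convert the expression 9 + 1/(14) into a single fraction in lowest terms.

127/14

a_0 = 9: 9/1
a_1 = 14: 127/14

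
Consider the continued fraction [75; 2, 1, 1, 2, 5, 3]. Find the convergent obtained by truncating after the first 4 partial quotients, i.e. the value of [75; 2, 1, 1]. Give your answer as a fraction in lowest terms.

Starting at the tail and folding back:
Start with 1.
1 + 1/(1/1) = 1 + 1/1 = 2/1
2 + 1/(2/1) = 2 + 1/2 = 5/2
75 + 1/(5/2) = 75 + 2/5 = 377/5

377/5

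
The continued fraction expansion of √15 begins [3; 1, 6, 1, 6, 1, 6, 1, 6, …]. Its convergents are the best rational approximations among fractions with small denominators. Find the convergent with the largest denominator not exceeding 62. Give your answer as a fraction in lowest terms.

List convergents until the denominator exceeds the bound:
a_0 = 3: 3/1  (≤ bound)
a_1 = 1: 4/1  (≤ bound)
a_2 = 6: 27/7  (≤ bound)
a_3 = 1: 31/8  (≤ bound)
a_4 = 6: 213/55  (≤ bound)
a_5 = 1: 244/63  (> 62, stop)

213/55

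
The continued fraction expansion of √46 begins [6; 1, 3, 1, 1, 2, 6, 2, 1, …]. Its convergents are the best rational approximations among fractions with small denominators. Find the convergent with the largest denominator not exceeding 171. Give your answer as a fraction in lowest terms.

997/147

a_0 = 6: 6/1  (≤ bound)
a_1 = 1: 7/1  (≤ bound)
a_2 = 3: 27/4  (≤ bound)
a_3 = 1: 34/5  (≤ bound)
a_4 = 1: 61/9  (≤ bound)
a_5 = 2: 156/23  (≤ bound)
a_6 = 6: 997/147  (≤ bound)
a_7 = 2: 2150/317  (> 171, stop)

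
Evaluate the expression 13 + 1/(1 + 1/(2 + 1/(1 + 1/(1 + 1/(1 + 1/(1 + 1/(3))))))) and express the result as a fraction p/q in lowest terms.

892/65

Start with 3.
1 + 1/(3/1) = 1 + 1/3 = 4/3
1 + 1/(4/3) = 1 + 3/4 = 7/4
1 + 1/(7/4) = 1 + 4/7 = 11/7
1 + 1/(11/7) = 1 + 7/11 = 18/11
2 + 1/(18/11) = 2 + 11/18 = 47/18
1 + 1/(47/18) = 1 + 18/47 = 65/47
13 + 1/(65/47) = 13 + 47/65 = 892/65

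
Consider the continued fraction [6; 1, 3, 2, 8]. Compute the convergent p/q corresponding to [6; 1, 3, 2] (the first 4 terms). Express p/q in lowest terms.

Compute successive convergents:
a_0 = 6: 6/1
a_1 = 1: 7/1
a_2 = 3: 27/4
a_3 = 2: 61/9

61/9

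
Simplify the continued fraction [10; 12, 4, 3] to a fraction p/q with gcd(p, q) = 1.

1603/159

a_0 = 10: 10/1
a_1 = 12: 121/12
a_2 = 4: 494/49
a_3 = 3: 1603/159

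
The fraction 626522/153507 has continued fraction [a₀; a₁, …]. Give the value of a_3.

626522 ÷ 153507 → quotient 4, remainder 12494
153507 ÷ 12494 → quotient 12, remainder 3579
12494 ÷ 3579 → quotient 3, remainder 1757
3579 ÷ 1757 → quotient 2, remainder 65

2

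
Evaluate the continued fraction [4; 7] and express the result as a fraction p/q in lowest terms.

Collapse the nested fraction from the inside out:
Start with 7.
4 + 1/(7/1) = 4 + 1/7 = 29/7

29/7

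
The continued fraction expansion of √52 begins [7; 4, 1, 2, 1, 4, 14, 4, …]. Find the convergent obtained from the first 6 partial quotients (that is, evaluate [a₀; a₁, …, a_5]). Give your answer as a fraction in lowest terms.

649/90

a_0 = 7: 7/1
a_1 = 4: 29/4
a_2 = 1: 36/5
a_3 = 2: 101/14
a_4 = 1: 137/19
a_5 = 4: 649/90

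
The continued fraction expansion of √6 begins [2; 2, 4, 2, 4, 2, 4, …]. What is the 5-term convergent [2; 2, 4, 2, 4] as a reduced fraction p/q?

Start with 4.
2 + 1/(4/1) = 2 + 1/4 = 9/4
4 + 1/(9/4) = 4 + 4/9 = 40/9
2 + 1/(40/9) = 2 + 9/40 = 89/40
2 + 1/(89/40) = 2 + 40/89 = 218/89

218/89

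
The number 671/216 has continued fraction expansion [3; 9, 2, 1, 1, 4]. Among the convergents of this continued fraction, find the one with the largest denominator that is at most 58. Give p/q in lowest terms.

List convergents until the denominator exceeds the bound:
a_0 = 3: 3/1  (≤ bound)
a_1 = 9: 28/9  (≤ bound)
a_2 = 2: 59/19  (≤ bound)
a_3 = 1: 87/28  (≤ bound)
a_4 = 1: 146/47  (≤ bound)
a_5 = 4: 671/216  (> 58, stop)

146/47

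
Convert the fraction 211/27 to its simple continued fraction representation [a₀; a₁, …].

211 = 7·27 + 22, so a_0 = 7
27 = 1·22 + 5, so a_1 = 1
22 = 4·5 + 2, so a_2 = 4
5 = 2·2 + 1, so a_3 = 2
2 = 2·1 + 0, so a_4 = 2

[7; 1, 4, 2, 2]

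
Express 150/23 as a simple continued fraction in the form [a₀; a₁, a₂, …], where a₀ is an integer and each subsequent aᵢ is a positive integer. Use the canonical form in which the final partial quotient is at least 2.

Apply division with remainder until the remainder is 0:
⌊150/23⌋ = 6, remainder 12
⌊23/12⌋ = 1, remainder 11
⌊12/11⌋ = 1, remainder 1
⌊11/1⌋ = 11, remainder 0

[6; 1, 1, 11]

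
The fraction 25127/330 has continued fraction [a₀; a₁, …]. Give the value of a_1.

7

25127 ÷ 330 → quotient 76, remainder 47
330 ÷ 47 → quotient 7, remainder 1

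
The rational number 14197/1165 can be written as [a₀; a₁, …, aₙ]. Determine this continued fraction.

[12; 5, 2, 1, 2, 2, 11]

Repeatedly divide and take the remainder:
14197 = 12·1165 + 217, so a_0 = 12
1165 = 5·217 + 80, so a_1 = 5
217 = 2·80 + 57, so a_2 = 2
80 = 1·57 + 23, so a_3 = 1
57 = 2·23 + 11, so a_4 = 2
23 = 2·11 + 1, so a_5 = 2
11 = 11·1 + 0, so a_6 = 11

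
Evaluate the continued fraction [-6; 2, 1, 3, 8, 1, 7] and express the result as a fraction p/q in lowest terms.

-4538/805

Start with 7.
1 + 1/(7/1) = 1 + 1/7 = 8/7
8 + 1/(8/7) = 8 + 7/8 = 71/8
3 + 1/(71/8) = 3 + 8/71 = 221/71
1 + 1/(221/71) = 1 + 71/221 = 292/221
2 + 1/(292/221) = 2 + 221/292 = 805/292
-6 + 1/(805/292) = -6 + 292/805 = -4538/805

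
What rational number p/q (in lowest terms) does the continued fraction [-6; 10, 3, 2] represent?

a_0 = -6: -6/1
a_1 = 10: -59/10
a_2 = 3: -183/31
a_3 = 2: -425/72

-425/72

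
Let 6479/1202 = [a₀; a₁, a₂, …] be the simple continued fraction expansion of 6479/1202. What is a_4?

6479 = 5·1202 + 469, so a_0 = 5
1202 = 2·469 + 264, so a_1 = 2
469 = 1·264 + 205, so a_2 = 1
264 = 1·205 + 59, so a_3 = 1
205 = 3·59 + 28, so a_4 = 3

3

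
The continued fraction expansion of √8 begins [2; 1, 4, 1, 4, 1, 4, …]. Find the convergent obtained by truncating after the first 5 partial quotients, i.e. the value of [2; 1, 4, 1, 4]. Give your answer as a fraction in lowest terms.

a_0 = 2: 2/1
a_1 = 1: 3/1
a_2 = 4: 14/5
a_3 = 1: 17/6
a_4 = 4: 82/29

82/29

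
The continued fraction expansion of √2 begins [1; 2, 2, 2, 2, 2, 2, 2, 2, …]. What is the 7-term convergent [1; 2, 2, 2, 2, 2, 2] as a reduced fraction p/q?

Start with 2.
2 + 1/(2/1) = 2 + 1/2 = 5/2
2 + 1/(5/2) = 2 + 2/5 = 12/5
2 + 1/(12/5) = 2 + 5/12 = 29/12
2 + 1/(29/12) = 2 + 12/29 = 70/29
2 + 1/(70/29) = 2 + 29/70 = 169/70
1 + 1/(169/70) = 1 + 70/169 = 239/169

239/169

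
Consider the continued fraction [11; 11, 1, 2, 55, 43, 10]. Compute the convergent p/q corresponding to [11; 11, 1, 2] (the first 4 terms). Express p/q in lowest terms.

388/35

Build up convergents one term at a time:
a_0 = 11: 11/1
a_1 = 11: 122/11
a_2 = 1: 133/12
a_3 = 2: 388/35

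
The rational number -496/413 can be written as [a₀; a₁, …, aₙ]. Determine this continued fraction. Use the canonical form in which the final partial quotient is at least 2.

[-2; 1, 3, 1, 40, 2]

Run the Euclidean algorithm, recording each quotient:
⌊-496/413⌋ = -2, remainder 330
⌊413/330⌋ = 1, remainder 83
⌊330/83⌋ = 3, remainder 81
⌊83/81⌋ = 1, remainder 2
⌊81/2⌋ = 40, remainder 1
⌊2/1⌋ = 2, remainder 0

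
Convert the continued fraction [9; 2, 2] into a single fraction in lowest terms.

47/5

Build up convergents one term at a time:
a_0 = 9: 9/1
a_1 = 2: 19/2
a_2 = 2: 47/5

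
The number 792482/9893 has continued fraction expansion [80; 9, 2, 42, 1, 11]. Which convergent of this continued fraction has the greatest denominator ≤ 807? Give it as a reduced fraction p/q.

List convergents until the denominator exceeds the bound:
a_0 = 80: 80/1  (≤ bound)
a_1 = 9: 721/9  (≤ bound)
a_2 = 2: 1522/19  (≤ bound)
a_3 = 42: 64645/807  (≤ bound)
a_4 = 1: 66167/826  (> 807, stop)

64645/807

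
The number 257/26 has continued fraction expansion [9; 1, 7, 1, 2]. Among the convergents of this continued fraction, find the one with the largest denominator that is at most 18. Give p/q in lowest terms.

a_0 = 9: 9/1  (≤ bound)
a_1 = 1: 10/1  (≤ bound)
a_2 = 7: 79/8  (≤ bound)
a_3 = 1: 89/9  (≤ bound)
a_4 = 2: 257/26  (> 18, stop)

89/9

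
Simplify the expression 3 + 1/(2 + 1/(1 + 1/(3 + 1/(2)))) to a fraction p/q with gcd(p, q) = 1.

84/25

Collapse the nested fraction from the inside out:
Start with 2.
3 + 1/(2/1) = 3 + 1/2 = 7/2
1 + 1/(7/2) = 1 + 2/7 = 9/7
2 + 1/(9/7) = 2 + 7/9 = 25/9
3 + 1/(25/9) = 3 + 9/25 = 84/25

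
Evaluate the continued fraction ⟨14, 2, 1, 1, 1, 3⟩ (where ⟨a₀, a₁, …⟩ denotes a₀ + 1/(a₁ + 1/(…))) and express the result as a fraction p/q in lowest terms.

417/29

a_0 = 14: 14/1
a_1 = 2: 29/2
a_2 = 1: 43/3
a_3 = 1: 72/5
a_4 = 1: 115/8
a_5 = 3: 417/29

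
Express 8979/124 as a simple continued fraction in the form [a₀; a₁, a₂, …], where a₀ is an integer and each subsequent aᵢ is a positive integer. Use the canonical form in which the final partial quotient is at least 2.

[72; 2, 2, 3, 7]

8979 ÷ 124 → quotient 72, remainder 51
124 ÷ 51 → quotient 2, remainder 22
51 ÷ 22 → quotient 2, remainder 7
22 ÷ 7 → quotient 3, remainder 1
7 ÷ 1 → quotient 7, remainder 0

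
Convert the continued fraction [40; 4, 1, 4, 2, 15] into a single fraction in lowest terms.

Start with 15.
2 + 1/(15/1) = 2 + 1/15 = 31/15
4 + 1/(31/15) = 4 + 15/31 = 139/31
1 + 1/(139/31) = 1 + 31/139 = 170/139
4 + 1/(170/139) = 4 + 139/170 = 819/170
40 + 1/(819/170) = 40 + 170/819 = 32930/819

32930/819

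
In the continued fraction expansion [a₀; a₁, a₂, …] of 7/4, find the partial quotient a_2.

3

Repeatedly divide and take the remainder:
7 = 1·4 + 3, so a_0 = 1
4 = 1·3 + 1, so a_1 = 1
3 = 3·1 + 0, so a_2 = 3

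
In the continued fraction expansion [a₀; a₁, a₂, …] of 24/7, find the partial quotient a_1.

Run the Euclidean algorithm, recording each quotient:
⌊24/7⌋ = 3, remainder 3
⌊7/3⌋ = 2, remainder 1

2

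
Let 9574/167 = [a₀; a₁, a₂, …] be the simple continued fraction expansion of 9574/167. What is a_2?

27

Run the Euclidean algorithm, recording each quotient:
9574 ÷ 167 → quotient 57, remainder 55
167 ÷ 55 → quotient 3, remainder 2
55 ÷ 2 → quotient 27, remainder 1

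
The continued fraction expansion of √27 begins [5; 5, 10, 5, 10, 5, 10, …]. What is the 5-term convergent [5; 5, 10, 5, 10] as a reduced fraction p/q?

a_0 = 5: 5/1
a_1 = 5: 26/5
a_2 = 10: 265/51
a_3 = 5: 1351/260
a_4 = 10: 13775/2651

13775/2651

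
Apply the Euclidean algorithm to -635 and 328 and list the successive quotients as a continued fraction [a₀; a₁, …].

Repeatedly divide and take the remainder:
-635 = -2·328 + 21, so a_0 = -2
328 = 15·21 + 13, so a_1 = 15
21 = 1·13 + 8, so a_2 = 1
13 = 1·8 + 5, so a_3 = 1
8 = 1·5 + 3, so a_4 = 1
5 = 1·3 + 2, so a_5 = 1
3 = 1·2 + 1, so a_6 = 1
2 = 2·1 + 0, so a_7 = 2

[-2; 15, 1, 1, 1, 1, 1, 2]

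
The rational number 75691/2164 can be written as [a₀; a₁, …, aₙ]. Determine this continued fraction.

75691 = 34·2164 + 2115, so a_0 = 34
2164 = 1·2115 + 49, so a_1 = 1
2115 = 43·49 + 8, so a_2 = 43
49 = 6·8 + 1, so a_3 = 6
8 = 8·1 + 0, so a_4 = 8

[34; 1, 43, 6, 8]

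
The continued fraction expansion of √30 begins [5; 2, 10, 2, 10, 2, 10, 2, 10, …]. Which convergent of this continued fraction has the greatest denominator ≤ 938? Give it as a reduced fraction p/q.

a_0 = 5: 5/1  (≤ bound)
a_1 = 2: 11/2  (≤ bound)
a_2 = 10: 115/21  (≤ bound)
a_3 = 2: 241/44  (≤ bound)
a_4 = 10: 2525/461  (≤ bound)
a_5 = 2: 5291/966  (> 938, stop)

2525/461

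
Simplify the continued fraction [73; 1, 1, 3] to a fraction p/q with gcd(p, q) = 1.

a_0 = 73: 73/1
a_1 = 1: 74/1
a_2 = 1: 147/2
a_3 = 3: 515/7

515/7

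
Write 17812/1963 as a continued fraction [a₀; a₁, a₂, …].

[9; 13, 1, 1, 6, 11]

Run the Euclidean algorithm, recording each quotient:
17812 ÷ 1963 → quotient 9, remainder 145
1963 ÷ 145 → quotient 13, remainder 78
145 ÷ 78 → quotient 1, remainder 67
78 ÷ 67 → quotient 1, remainder 11
67 ÷ 11 → quotient 6, remainder 1
11 ÷ 1 → quotient 11, remainder 0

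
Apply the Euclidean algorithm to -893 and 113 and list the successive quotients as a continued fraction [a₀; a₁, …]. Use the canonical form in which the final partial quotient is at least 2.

[-8; 10, 3, 1, 2]

⌊-893/113⌋ = -8, remainder 11
⌊113/11⌋ = 10, remainder 3
⌊11/3⌋ = 3, remainder 2
⌊3/2⌋ = 1, remainder 1
⌊2/1⌋ = 2, remainder 0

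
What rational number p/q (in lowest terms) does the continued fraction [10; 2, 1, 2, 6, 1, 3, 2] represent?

5342/515

Start with 2.
3 + 1/(2/1) = 3 + 1/2 = 7/2
1 + 1/(7/2) = 1 + 2/7 = 9/7
6 + 1/(9/7) = 6 + 7/9 = 61/9
2 + 1/(61/9) = 2 + 9/61 = 131/61
1 + 1/(131/61) = 1 + 61/131 = 192/131
2 + 1/(192/131) = 2 + 131/192 = 515/192
10 + 1/(515/192) = 10 + 192/515 = 5342/515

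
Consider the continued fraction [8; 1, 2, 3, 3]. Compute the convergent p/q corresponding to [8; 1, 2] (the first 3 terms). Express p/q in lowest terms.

Start with 2.
1 + 1/(2/1) = 1 + 1/2 = 3/2
8 + 1/(3/2) = 8 + 2/3 = 26/3

26/3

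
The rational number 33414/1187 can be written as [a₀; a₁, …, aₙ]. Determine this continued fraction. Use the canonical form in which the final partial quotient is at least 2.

[28; 6, 1, 2, 59]

Apply division with remainder until the remainder is 0:
33414 ÷ 1187 → quotient 28, remainder 178
1187 ÷ 178 → quotient 6, remainder 119
178 ÷ 119 → quotient 1, remainder 59
119 ÷ 59 → quotient 2, remainder 1
59 ÷ 1 → quotient 59, remainder 0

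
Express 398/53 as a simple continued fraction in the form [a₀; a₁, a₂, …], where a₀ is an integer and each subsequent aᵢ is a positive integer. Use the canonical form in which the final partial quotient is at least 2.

[7; 1, 1, 26]

Repeatedly divide and take the remainder:
398 = 7·53 + 27, so a_0 = 7
53 = 1·27 + 26, so a_1 = 1
27 = 1·26 + 1, so a_2 = 1
26 = 26·1 + 0, so a_3 = 26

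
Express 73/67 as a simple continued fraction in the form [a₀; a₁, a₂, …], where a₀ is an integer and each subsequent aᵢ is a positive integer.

[1; 11, 6]

73 = 1·67 + 6, so a_0 = 1
67 = 11·6 + 1, so a_1 = 11
6 = 6·1 + 0, so a_2 = 6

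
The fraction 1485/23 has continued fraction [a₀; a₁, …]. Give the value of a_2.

⌊1485/23⌋ = 64, remainder 13
⌊23/13⌋ = 1, remainder 10
⌊13/10⌋ = 1, remainder 3

1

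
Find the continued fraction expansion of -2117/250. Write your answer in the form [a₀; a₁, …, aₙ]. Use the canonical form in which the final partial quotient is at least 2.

[-9; 1, 1, 7, 3, 5]

Apply division with remainder until the remainder is 0:
-2117 = -9·250 + 133, so a_0 = -9
250 = 1·133 + 117, so a_1 = 1
133 = 1·117 + 16, so a_2 = 1
117 = 7·16 + 5, so a_3 = 7
16 = 3·5 + 1, so a_4 = 3
5 = 5·1 + 0, so a_5 = 5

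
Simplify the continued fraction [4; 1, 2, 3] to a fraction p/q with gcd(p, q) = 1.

47/10

Start with 3.
2 + 1/(3/1) = 2 + 1/3 = 7/3
1 + 1/(7/3) = 1 + 3/7 = 10/7
4 + 1/(10/7) = 4 + 7/10 = 47/10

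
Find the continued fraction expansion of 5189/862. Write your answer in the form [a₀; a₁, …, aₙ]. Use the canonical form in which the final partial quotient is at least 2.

5189 = 6·862 + 17, so a_0 = 6
862 = 50·17 + 12, so a_1 = 50
17 = 1·12 + 5, so a_2 = 1
12 = 2·5 + 2, so a_3 = 2
5 = 2·2 + 1, so a_4 = 2
2 = 2·1 + 0, so a_5 = 2

[6; 50, 1, 2, 2, 2]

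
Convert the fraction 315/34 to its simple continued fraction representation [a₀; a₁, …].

[9; 3, 1, 3, 2]

Repeatedly divide and take the remainder:
315 ÷ 34 → quotient 9, remainder 9
34 ÷ 9 → quotient 3, remainder 7
9 ÷ 7 → quotient 1, remainder 2
7 ÷ 2 → quotient 3, remainder 1
2 ÷ 1 → quotient 2, remainder 0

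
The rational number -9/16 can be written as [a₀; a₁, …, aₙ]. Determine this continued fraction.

Apply division with remainder until the remainder is 0:
-9 ÷ 16 → quotient -1, remainder 7
16 ÷ 7 → quotient 2, remainder 2
7 ÷ 2 → quotient 3, remainder 1
2 ÷ 1 → quotient 2, remainder 0

[-1; 2, 3, 2]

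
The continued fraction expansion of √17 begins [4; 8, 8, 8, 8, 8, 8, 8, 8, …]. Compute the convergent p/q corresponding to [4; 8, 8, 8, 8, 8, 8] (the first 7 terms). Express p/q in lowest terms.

Collapse the nested fraction from the inside out:
Start with 8.
8 + 1/(8/1) = 8 + 1/8 = 65/8
8 + 1/(65/8) = 8 + 8/65 = 528/65
8 + 1/(528/65) = 8 + 65/528 = 4289/528
8 + 1/(4289/528) = 8 + 528/4289 = 34840/4289
8 + 1/(34840/4289) = 8 + 4289/34840 = 283009/34840
4 + 1/(283009/34840) = 4 + 34840/283009 = 1166876/283009

1166876/283009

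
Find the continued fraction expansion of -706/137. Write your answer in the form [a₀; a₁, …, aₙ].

[-6; 1, 5, 1, 1, 10]

-706 ÷ 137 → quotient -6, remainder 116
137 ÷ 116 → quotient 1, remainder 21
116 ÷ 21 → quotient 5, remainder 11
21 ÷ 11 → quotient 1, remainder 10
11 ÷ 10 → quotient 1, remainder 1
10 ÷ 1 → quotient 10, remainder 0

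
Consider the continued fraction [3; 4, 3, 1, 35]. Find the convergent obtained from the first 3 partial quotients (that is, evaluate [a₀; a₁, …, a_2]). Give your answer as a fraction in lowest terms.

42/13

Start with 3.
4 + 1/(3/1) = 4 + 1/3 = 13/3
3 + 1/(13/3) = 3 + 3/13 = 42/13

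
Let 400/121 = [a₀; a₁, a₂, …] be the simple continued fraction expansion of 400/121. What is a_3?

1

⌊400/121⌋ = 3, remainder 37
⌊121/37⌋ = 3, remainder 10
⌊37/10⌋ = 3, remainder 7
⌊10/7⌋ = 1, remainder 3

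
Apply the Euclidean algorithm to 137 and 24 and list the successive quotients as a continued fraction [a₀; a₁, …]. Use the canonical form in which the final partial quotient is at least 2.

[5; 1, 2, 2, 3]

Repeatedly divide and take the remainder:
137 = 5·24 + 17, so a_0 = 5
24 = 1·17 + 7, so a_1 = 1
17 = 2·7 + 3, so a_2 = 2
7 = 2·3 + 1, so a_3 = 2
3 = 3·1 + 0, so a_4 = 3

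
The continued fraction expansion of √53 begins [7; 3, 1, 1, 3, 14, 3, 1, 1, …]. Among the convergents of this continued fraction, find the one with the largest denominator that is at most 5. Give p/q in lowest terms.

a_0 = 7: 7/1  (≤ bound)
a_1 = 3: 22/3  (≤ bound)
a_2 = 1: 29/4  (≤ bound)
a_3 = 1: 51/7  (> 5, stop)

29/4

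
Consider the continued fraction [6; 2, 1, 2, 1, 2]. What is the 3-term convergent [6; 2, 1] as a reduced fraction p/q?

Start with 1.
2 + 1/(1/1) = 2 + 1/1 = 3/1
6 + 1/(3/1) = 6 + 1/3 = 19/3

19/3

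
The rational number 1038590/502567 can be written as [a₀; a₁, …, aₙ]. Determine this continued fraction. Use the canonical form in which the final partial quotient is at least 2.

[2; 15, 46, 51, 1, 13]

Repeatedly divide and take the remainder:
1038590 ÷ 502567 → quotient 2, remainder 33456
502567 ÷ 33456 → quotient 15, remainder 727
33456 ÷ 727 → quotient 46, remainder 14
727 ÷ 14 → quotient 51, remainder 13
14 ÷ 13 → quotient 1, remainder 1
13 ÷ 1 → quotient 13, remainder 0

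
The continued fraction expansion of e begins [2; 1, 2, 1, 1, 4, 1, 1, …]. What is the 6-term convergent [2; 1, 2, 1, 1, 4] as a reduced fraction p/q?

Start with 4.
1 + 1/(4/1) = 1 + 1/4 = 5/4
1 + 1/(5/4) = 1 + 4/5 = 9/5
2 + 1/(9/5) = 2 + 5/9 = 23/9
1 + 1/(23/9) = 1 + 9/23 = 32/23
2 + 1/(32/23) = 2 + 23/32 = 87/32

87/32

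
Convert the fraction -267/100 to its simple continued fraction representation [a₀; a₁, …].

Apply division with remainder until the remainder is 0:
-267 ÷ 100 → quotient -3, remainder 33
100 ÷ 33 → quotient 3, remainder 1
33 ÷ 1 → quotient 33, remainder 0

[-3; 3, 33]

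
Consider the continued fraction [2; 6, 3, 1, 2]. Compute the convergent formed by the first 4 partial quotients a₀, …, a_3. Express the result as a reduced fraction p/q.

Start with 1.
3 + 1/(1/1) = 3 + 1/1 = 4/1
6 + 1/(4/1) = 6 + 1/4 = 25/4
2 + 1/(25/4) = 2 + 4/25 = 54/25

54/25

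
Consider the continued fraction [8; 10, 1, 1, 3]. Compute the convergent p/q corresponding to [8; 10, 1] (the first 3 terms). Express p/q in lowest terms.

89/11

Collapse the nested fraction from the inside out:
Start with 1.
10 + 1/(1/1) = 10 + 1/1 = 11/1
8 + 1/(11/1) = 8 + 1/11 = 89/11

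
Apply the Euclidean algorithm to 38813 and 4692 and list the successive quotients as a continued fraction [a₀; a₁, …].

[8; 3, 1, 2, 14, 2, 1, 9]

38813 ÷ 4692 → quotient 8, remainder 1277
4692 ÷ 1277 → quotient 3, remainder 861
1277 ÷ 861 → quotient 1, remainder 416
861 ÷ 416 → quotient 2, remainder 29
416 ÷ 29 → quotient 14, remainder 10
29 ÷ 10 → quotient 2, remainder 9
10 ÷ 9 → quotient 1, remainder 1
9 ÷ 1 → quotient 9, remainder 0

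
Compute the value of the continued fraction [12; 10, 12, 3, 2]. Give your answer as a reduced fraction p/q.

10490/867

a_0 = 12: 12/1
a_1 = 10: 121/10
a_2 = 12: 1464/121
a_3 = 3: 4513/373
a_4 = 2: 10490/867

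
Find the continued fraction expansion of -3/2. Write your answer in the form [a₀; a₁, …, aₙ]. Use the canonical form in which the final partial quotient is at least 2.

[-2; 2]

-3 ÷ 2 → quotient -2, remainder 1
2 ÷ 1 → quotient 2, remainder 0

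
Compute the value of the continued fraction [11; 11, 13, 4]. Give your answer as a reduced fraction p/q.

Build up convergents one term at a time:
a_0 = 11: 11/1
a_1 = 11: 122/11
a_2 = 13: 1597/144
a_3 = 4: 6510/587

6510/587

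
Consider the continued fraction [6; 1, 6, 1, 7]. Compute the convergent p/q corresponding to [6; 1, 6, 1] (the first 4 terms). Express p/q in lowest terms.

55/8

Starting at the tail and folding back:
Start with 1.
6 + 1/(1/1) = 6 + 1/1 = 7/1
1 + 1/(7/1) = 1 + 1/7 = 8/7
6 + 1/(8/7) = 6 + 7/8 = 55/8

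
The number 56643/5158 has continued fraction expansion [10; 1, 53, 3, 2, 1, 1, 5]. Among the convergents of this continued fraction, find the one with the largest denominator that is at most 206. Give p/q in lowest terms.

1790/163

a_0 = 10: 10/1  (≤ bound)
a_1 = 1: 11/1  (≤ bound)
a_2 = 53: 593/54  (≤ bound)
a_3 = 3: 1790/163  (≤ bound)
a_4 = 2: 4173/380  (> 206, stop)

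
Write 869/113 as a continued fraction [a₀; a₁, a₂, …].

[7; 1, 2, 4, 2, 1, 2]

869 ÷ 113 → quotient 7, remainder 78
113 ÷ 78 → quotient 1, remainder 35
78 ÷ 35 → quotient 2, remainder 8
35 ÷ 8 → quotient 4, remainder 3
8 ÷ 3 → quotient 2, remainder 2
3 ÷ 2 → quotient 1, remainder 1
2 ÷ 1 → quotient 2, remainder 0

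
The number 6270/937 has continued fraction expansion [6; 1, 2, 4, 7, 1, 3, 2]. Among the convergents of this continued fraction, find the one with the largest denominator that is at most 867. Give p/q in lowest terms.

2777/415

a_0 = 6: 6/1  (≤ bound)
a_1 = 1: 7/1  (≤ bound)
a_2 = 2: 20/3  (≤ bound)
a_3 = 4: 87/13  (≤ bound)
a_4 = 7: 629/94  (≤ bound)
a_5 = 1: 716/107  (≤ bound)
a_6 = 3: 2777/415  (≤ bound)
a_7 = 2: 6270/937  (> 867, stop)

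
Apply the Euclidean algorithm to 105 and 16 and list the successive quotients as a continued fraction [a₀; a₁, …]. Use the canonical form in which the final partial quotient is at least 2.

[6; 1, 1, 3, 2]

Run the Euclidean algorithm, recording each quotient:
105 ÷ 16 → quotient 6, remainder 9
16 ÷ 9 → quotient 1, remainder 7
9 ÷ 7 → quotient 1, remainder 2
7 ÷ 2 → quotient 3, remainder 1
2 ÷ 1 → quotient 2, remainder 0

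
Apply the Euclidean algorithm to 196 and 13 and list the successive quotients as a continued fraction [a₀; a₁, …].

[15; 13]

196 = 15·13 + 1, so a_0 = 15
13 = 13·1 + 0, so a_1 = 13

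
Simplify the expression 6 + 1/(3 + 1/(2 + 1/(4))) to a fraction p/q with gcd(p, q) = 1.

a_0 = 6: 6/1
a_1 = 3: 19/3
a_2 = 2: 44/7
a_3 = 4: 195/31

195/31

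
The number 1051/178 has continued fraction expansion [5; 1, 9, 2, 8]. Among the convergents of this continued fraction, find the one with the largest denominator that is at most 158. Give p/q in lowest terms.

124/21

a_0 = 5: 5/1  (≤ bound)
a_1 = 1: 6/1  (≤ bound)
a_2 = 9: 59/10  (≤ bound)
a_3 = 2: 124/21  (≤ bound)
a_4 = 8: 1051/178  (> 158, stop)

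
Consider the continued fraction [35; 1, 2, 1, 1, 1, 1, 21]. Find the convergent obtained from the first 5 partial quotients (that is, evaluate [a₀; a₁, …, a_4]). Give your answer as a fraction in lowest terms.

250/7

Start with 1.
1 + 1/(1/1) = 1 + 1/1 = 2/1
2 + 1/(2/1) = 2 + 1/2 = 5/2
1 + 1/(5/2) = 1 + 2/5 = 7/5
35 + 1/(7/5) = 35 + 5/7 = 250/7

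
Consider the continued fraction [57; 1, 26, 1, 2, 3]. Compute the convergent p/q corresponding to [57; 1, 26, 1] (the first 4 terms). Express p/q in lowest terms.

1623/28

Start with 1.
26 + 1/(1/1) = 26 + 1/1 = 27/1
1 + 1/(27/1) = 1 + 1/27 = 28/27
57 + 1/(28/27) = 57 + 27/28 = 1623/28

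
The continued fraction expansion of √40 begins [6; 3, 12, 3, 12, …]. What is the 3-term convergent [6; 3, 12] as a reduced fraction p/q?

Use the convergent recurrence hₖ = aₖ·hₖ₋₁ + hₖ₋₂ (and likewise for the denominators kₖ):
a_0 = 6: 6/1
a_1 = 3: 19/3
a_2 = 12: 234/37

234/37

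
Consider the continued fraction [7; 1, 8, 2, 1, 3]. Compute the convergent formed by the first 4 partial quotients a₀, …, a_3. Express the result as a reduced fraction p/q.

a_0 = 7: 7/1
a_1 = 1: 8/1
a_2 = 8: 71/9
a_3 = 2: 150/19

150/19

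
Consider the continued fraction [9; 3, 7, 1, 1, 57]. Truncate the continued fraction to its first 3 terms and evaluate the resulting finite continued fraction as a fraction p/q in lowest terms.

a_0 = 9: 9/1
a_1 = 3: 28/3
a_2 = 7: 205/22

205/22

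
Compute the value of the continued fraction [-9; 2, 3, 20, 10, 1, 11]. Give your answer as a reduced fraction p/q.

a_0 = -9: -9/1
a_1 = 2: -17/2
a_2 = 3: -60/7
a_3 = 20: -1217/142
a_4 = 10: -12230/1427
a_5 = 1: -13447/1569
a_6 = 11: -160147/18686

-160147/18686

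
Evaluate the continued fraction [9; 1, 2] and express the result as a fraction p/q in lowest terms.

29/3

Starting at the tail and folding back:
Start with 2.
1 + 1/(2/1) = 1 + 1/2 = 3/2
9 + 1/(3/2) = 9 + 2/3 = 29/3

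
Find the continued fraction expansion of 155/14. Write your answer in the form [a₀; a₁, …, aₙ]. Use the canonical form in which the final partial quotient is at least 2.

Run the Euclidean algorithm, recording each quotient:
155 = 11·14 + 1, so a_0 = 11
14 = 14·1 + 0, so a_1 = 14

[11; 14]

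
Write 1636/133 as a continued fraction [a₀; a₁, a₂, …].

1636 ÷ 133 → quotient 12, remainder 40
133 ÷ 40 → quotient 3, remainder 13
40 ÷ 13 → quotient 3, remainder 1
13 ÷ 1 → quotient 13, remainder 0

[12; 3, 3, 13]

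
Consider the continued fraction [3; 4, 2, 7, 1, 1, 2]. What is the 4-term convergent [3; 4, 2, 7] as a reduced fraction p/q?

Start with 7.
2 + 1/(7/1) = 2 + 1/7 = 15/7
4 + 1/(15/7) = 4 + 7/15 = 67/15
3 + 1/(67/15) = 3 + 15/67 = 216/67

216/67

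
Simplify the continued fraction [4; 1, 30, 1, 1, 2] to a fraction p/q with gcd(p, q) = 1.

Start with 2.
1 + 1/(2/1) = 1 + 1/2 = 3/2
1 + 1/(3/2) = 1 + 2/3 = 5/3
30 + 1/(5/3) = 30 + 3/5 = 153/5
1 + 1/(153/5) = 1 + 5/153 = 158/153
4 + 1/(158/153) = 4 + 153/158 = 785/158

785/158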